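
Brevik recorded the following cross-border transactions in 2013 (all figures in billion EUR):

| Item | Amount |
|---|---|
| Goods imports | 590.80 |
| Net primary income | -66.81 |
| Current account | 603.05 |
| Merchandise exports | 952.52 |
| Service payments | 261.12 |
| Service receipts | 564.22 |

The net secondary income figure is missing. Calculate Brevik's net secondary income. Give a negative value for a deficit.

5.04

Current account = goods balance + services balance + net primary income + net secondary income
Sum of the known components = 598.01
Net secondary income = CA - (known components) = 603.05 - 598.01 = 5.04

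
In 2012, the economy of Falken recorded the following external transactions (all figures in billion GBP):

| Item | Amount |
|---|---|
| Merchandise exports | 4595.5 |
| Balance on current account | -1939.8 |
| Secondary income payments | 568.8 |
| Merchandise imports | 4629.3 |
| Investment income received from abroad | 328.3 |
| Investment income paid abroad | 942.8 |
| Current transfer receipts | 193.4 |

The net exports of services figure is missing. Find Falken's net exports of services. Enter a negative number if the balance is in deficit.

Current account = goods balance + services balance + net primary income + net secondary income
Sum of the known components = -1023.7
Net exports of services = CA - (known components) = -1939.8 - (-1023.7) = -916.1

-916.1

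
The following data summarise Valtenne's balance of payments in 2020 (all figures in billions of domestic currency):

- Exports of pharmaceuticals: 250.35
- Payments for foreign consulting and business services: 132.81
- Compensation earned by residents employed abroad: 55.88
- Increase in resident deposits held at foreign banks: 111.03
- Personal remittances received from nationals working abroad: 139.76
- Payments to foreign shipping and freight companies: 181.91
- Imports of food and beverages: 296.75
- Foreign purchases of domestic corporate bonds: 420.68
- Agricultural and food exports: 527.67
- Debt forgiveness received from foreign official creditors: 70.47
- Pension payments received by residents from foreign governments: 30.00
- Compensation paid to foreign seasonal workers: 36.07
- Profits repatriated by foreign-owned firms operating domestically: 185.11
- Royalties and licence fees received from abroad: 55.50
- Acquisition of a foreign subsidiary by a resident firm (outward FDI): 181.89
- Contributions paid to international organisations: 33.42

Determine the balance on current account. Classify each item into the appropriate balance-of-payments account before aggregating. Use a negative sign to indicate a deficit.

Goods: 527.67 + 250.35 - 296.75 = 481.27
Services: 55.50 - 132.81 - 181.91 = -259.22
Primary income: -36.07 + 55.88 - 185.11 = -165.30
Secondary income: 139.76 - 33.42 + 30.00 = 136.34
Current account = 481.27 + (-259.22) + (-165.30) + 136.34 = 193.09
(Excluded from the current account — financial account: increase in resident deposits held at foreign banks 111.03, foreign purchases of domestic corporate bonds 420.68, acquisition of a foreign subsidiary by a resident firm (outward FDI) 181.89; capital account: debt forgiveness received from foreign official creditors 70.47.)

193.09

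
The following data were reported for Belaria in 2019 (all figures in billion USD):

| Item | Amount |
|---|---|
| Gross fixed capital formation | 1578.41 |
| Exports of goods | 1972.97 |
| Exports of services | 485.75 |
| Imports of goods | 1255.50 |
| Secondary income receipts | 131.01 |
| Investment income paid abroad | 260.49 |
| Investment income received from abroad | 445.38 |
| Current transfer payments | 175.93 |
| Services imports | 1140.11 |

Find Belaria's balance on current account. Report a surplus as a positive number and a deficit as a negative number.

Goods balance = 1972.97 - 1255.50 = 717.47
Services balance = 485.75 - 1140.11 = -654.36
Trade balance (goods + services) = 717.47 + (-654.36) = 63.11
Net primary income = 445.38 - 260.49 = 184.89
Net secondary income = 131.01 - 175.93 = -44.92
Current account = 63.11 + 184.89 + (-44.92) = 203.08

203.08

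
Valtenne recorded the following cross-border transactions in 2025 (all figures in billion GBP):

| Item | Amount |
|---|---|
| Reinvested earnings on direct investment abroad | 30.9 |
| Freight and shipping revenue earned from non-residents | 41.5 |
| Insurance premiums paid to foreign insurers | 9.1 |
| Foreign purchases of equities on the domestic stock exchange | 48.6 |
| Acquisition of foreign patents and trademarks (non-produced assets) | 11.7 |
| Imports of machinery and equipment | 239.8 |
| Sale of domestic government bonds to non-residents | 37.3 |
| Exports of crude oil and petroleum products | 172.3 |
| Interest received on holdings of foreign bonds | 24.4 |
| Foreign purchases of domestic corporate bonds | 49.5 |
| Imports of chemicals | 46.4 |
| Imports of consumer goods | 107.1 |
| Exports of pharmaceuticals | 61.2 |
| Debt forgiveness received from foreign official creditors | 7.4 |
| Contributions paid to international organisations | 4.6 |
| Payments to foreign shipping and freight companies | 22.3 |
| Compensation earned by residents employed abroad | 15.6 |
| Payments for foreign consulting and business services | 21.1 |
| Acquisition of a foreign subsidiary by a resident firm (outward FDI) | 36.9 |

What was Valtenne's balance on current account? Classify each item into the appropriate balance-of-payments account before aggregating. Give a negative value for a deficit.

Goods: 172.3 - 46.4 - 107.1 - 239.8 + 61.2 = -159.8
Services: -21.1 + 41.5 - 9.1 - 22.3 = -11.0
Primary income: 30.9 + 15.6 + 24.4 = 70.9
Secondary income: -4.6
Current account = (-159.8) + (-11.0) + 70.9 + (-4.6) = -104.5
(Excluded from the current account — financial account: foreign purchases of equities on the domestic stock exchange 48.6, sale of domestic government bonds to non-residents 37.3, foreign purchases of domestic corporate bonds 49.5, acquisition of a foreign subsidiary by a resident firm (outward FDI) 36.9; capital account: acquisition of foreign patents and trademarks (non-produced assets) 11.7, debt forgiveness received from foreign official creditors 7.4.)

-104.5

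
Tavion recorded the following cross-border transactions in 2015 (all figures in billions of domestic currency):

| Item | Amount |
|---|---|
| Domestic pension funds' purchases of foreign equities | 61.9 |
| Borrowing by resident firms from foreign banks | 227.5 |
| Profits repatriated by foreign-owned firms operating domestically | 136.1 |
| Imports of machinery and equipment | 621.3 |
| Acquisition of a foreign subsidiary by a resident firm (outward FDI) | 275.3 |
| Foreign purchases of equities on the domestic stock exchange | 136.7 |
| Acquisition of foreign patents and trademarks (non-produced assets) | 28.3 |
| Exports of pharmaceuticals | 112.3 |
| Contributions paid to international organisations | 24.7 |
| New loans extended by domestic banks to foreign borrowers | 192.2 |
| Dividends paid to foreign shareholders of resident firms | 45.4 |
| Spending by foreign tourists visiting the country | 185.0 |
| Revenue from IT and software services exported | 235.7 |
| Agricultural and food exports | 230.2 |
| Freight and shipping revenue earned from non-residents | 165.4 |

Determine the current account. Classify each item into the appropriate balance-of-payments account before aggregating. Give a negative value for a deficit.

101.1

Goods: -621.3 + 112.3 + 230.2 = -278.8
Services: 165.4 + 185.0 + 235.7 = 586.1
Primary income: -45.4 - 136.1 = -181.5
Secondary income: -24.7
Current account = (-278.8) + 586.1 + (-181.5) + (-24.7) = 101.1
(Excluded from the current account — financial account: domestic pension funds' purchases of foreign equities 61.9, borrowing by resident firms from foreign banks 227.5, acquisition of a foreign subsidiary by a resident firm (outward FDI) 275.3, foreign purchases of equities on the domestic stock exchange 136.7, new loans extended by domestic banks to foreign borrowers 192.2; capital account: acquisition of foreign patents and trademarks (non-produced assets) 28.3.)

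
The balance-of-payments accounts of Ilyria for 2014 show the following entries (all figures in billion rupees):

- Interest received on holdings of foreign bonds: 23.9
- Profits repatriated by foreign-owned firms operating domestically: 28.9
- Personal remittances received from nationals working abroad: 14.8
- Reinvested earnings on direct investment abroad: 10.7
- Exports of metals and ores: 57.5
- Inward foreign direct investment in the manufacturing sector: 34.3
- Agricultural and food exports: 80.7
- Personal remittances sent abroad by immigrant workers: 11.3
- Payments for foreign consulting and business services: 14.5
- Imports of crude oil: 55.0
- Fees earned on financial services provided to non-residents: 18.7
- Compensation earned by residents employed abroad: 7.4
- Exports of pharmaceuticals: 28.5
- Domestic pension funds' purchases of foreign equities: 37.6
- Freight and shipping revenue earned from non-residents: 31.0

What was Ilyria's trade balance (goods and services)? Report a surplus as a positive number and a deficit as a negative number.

146.9

Goods: 28.5 + 80.7 - 55.0 + 57.5 = 111.7
Services: 18.7 + 31.0 - 14.5 = 35.2
Trade balance = 111.7 + 35.2 = 146.9
(Excluded from the trade balance — primary income: interest received on holdings of foreign bonds 23.9, profits repatriated by foreign-owned firms operating domestically 28.9, reinvested earnings on direct investment abroad 10.7, compensation earned by residents employed abroad 7.4; secondary income: personal remittances received from nationals working abroad 14.8, personal remittances sent abroad by immigrant workers 11.3; financial account: inward foreign direct investment in the manufacturing sector 34.3, domestic pension funds' purchases of foreign equities 37.6.)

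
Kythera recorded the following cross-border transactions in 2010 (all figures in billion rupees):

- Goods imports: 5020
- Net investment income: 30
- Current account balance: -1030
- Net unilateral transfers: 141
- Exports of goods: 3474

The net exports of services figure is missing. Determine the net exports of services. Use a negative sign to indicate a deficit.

Current account = goods balance + services balance + net primary income + net secondary income
Sum of the known components = -1375
Net exports of services = CA - (known components) = -1030 - (-1375) = 345

345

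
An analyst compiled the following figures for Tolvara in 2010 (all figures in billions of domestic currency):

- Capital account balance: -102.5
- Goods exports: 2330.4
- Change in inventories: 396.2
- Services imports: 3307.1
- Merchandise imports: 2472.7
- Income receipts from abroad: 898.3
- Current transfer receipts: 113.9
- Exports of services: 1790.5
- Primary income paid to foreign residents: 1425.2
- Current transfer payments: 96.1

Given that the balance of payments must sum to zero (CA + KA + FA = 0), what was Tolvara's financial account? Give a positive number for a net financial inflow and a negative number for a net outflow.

Goods balance = 2330.4 - 2472.7 = -142.3
Services balance = 1790.5 - 3307.1 = -1516.6
Trade balance (goods + services) = -142.3 + (-1516.6) = -1658.9
Net primary income = 898.3 - 1425.2 = -526.9
Net secondary income = 113.9 - 96.1 = 17.8
Current account = -1658.9 + (-526.9) + 17.8 = -2168.0
Financial account = -(-2168.0 + (-102.5)) = 2270.5

2270.5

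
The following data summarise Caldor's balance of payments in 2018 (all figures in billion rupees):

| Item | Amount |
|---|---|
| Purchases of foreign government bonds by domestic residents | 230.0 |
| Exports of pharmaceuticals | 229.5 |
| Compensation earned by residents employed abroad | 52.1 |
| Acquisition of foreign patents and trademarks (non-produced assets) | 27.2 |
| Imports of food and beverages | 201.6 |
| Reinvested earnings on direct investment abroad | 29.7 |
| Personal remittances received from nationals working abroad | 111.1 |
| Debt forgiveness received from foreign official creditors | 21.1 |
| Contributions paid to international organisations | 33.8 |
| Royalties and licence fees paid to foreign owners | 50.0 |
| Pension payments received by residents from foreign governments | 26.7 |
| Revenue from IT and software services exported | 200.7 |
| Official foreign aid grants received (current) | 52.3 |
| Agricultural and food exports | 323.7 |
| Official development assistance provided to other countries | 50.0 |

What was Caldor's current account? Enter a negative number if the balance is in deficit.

690.4

Goods: 229.5 + 323.7 - 201.6 = 351.6
Services: -50.0 + 200.7 = 150.7
Primary income: 52.1 + 29.7 = 81.8
Secondary income: 111.1 - 50.0 + 26.7 + 52.3 - 33.8 = 106.3
Current account = 351.6 + 150.7 + 81.8 + 106.3 = 690.4
(Excluded from the current account — financial account: purchases of foreign government bonds by domestic residents 230.0; capital account: acquisition of foreign patents and trademarks (non-produced assets) 27.2, debt forgiveness received from foreign official creditors 21.1.)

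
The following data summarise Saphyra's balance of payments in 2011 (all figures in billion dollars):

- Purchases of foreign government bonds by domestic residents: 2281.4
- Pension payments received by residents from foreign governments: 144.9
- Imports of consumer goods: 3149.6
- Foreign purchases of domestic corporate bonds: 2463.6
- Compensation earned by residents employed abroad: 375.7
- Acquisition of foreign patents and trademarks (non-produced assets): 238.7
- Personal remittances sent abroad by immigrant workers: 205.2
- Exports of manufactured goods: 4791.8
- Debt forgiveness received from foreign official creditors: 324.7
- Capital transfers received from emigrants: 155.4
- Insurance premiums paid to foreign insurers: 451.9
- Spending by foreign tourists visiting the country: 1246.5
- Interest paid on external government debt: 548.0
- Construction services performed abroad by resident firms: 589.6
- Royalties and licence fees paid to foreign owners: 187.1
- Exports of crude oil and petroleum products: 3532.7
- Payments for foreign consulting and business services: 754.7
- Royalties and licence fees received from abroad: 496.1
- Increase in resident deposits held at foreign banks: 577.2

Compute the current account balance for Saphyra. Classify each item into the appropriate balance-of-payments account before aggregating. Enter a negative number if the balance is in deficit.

Goods: 3532.7 + 4791.8 - 3149.6 = 5174.9
Services: -754.7 + 1246.5 + 496.1 + 589.6 - 451.9 - 187.1 = 938.5
Primary income: 375.7 - 548.0 = -172.3
Secondary income: -205.2 + 144.9 = -60.3
Current account = 5174.9 + 938.5 + (-172.3) + (-60.3) = 5880.8
(Excluded from the current account — financial account: purchases of foreign government bonds by domestic residents 2281.4, foreign purchases of domestic corporate bonds 2463.6, increase in resident deposits held at foreign banks 577.2; capital account: acquisition of foreign patents and trademarks (non-produced assets) 238.7, debt forgiveness received from foreign official creditors 324.7, capital transfers received from emigrants 155.4.)

5880.8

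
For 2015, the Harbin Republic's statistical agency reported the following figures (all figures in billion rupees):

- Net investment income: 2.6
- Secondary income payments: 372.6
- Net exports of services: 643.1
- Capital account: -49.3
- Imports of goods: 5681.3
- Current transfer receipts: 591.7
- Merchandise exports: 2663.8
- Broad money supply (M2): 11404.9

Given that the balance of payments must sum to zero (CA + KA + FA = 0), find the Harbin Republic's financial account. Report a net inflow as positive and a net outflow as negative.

Goods balance = 2663.8 - 5681.3 = -3017.5
Services balance = 643.1
Trade balance (goods + services) = -3017.5 + 643.1 = -2374.4
Net primary income = 2.6
Net secondary income = 591.7 - 372.6 = 219.1
Current account = -2374.4 + 2.6 + 219.1 = -2152.7
Financial account = -(-2152.7 + (-49.3)) = 2202.0

2202.0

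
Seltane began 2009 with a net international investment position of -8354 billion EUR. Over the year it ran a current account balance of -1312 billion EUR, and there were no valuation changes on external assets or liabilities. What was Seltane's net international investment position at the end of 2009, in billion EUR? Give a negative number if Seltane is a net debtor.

-9666

With no valuation effects, change in NIIP = current account = -1312
End-of-year NIIP = -8354 + (-1312) = -9666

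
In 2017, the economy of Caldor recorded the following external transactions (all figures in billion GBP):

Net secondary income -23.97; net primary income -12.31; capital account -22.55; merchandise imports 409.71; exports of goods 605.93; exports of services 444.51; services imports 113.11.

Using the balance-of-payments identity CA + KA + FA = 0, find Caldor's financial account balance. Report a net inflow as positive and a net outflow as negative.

Goods balance = 605.93 - 409.71 = 196.22
Services balance = 444.51 - 113.11 = 331.40
Trade balance (goods + services) = 196.22 + 331.40 = 527.62
Net primary income = -12.31
Net secondary income = -23.97
Current account = 527.62 + (-12.31) + (-23.97) = 491.34
Financial account = -(491.34 + (-22.55)) = -468.79

-468.79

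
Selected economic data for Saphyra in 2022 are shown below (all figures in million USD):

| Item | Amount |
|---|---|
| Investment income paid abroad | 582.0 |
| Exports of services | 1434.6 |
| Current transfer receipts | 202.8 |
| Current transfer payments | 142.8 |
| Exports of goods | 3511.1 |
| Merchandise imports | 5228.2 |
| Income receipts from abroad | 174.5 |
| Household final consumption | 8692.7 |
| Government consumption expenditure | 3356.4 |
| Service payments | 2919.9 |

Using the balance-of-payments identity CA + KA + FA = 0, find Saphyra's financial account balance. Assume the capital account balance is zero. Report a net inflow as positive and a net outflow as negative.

Goods balance = 3511.1 - 5228.2 = -1717.1
Services balance = 1434.6 - 2919.9 = -1485.3
Trade balance (goods + services) = -1717.1 + (-1485.3) = -3202.4
Net primary income = 174.5 - 582.0 = -407.5
Net secondary income = 202.8 - 142.8 = 60.0
Current account = -3202.4 + (-407.5) + 60.0 = -3549.9
Financial account = -(-3549.9) = 3549.9

3549.9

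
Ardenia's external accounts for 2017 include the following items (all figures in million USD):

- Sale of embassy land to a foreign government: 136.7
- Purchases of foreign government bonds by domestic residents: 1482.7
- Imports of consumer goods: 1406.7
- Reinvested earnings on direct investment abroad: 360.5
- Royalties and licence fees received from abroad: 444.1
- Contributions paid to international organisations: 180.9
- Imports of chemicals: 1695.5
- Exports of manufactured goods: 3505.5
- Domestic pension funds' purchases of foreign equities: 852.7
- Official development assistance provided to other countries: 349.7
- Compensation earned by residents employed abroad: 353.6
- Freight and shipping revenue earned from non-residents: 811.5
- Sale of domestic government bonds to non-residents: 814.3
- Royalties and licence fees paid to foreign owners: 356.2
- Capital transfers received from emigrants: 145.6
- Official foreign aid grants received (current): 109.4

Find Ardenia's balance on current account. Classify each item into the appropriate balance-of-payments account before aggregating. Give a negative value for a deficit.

Goods: -1406.7 + 3505.5 - 1695.5 = 403.3
Services: 444.1 + 811.5 - 356.2 = 899.4
Primary income: 360.5 + 353.6 = 714.1
Secondary income: -349.7 + 109.4 - 180.9 = -421.2
Current account = 403.3 + 899.4 + 714.1 + (-421.2) = 1595.6
(Excluded from the current account — capital account: sale of embassy land to a foreign government 136.7, capital transfers received from emigrants 145.6; financial account: purchases of foreign government bonds by domestic residents 1482.7, domestic pension funds' purchases of foreign equities 852.7, sale of domestic government bonds to non-residents 814.3.)

1595.6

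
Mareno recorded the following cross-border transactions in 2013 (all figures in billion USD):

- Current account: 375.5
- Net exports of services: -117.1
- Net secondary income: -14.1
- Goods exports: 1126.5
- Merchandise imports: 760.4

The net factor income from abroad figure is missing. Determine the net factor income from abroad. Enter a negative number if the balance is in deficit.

140.6

Current account = goods balance + services balance + net primary income + net secondary income
Sum of the known components = 234.9
Net factor income from abroad = CA - (known components) = 375.5 - 234.9 = 140.6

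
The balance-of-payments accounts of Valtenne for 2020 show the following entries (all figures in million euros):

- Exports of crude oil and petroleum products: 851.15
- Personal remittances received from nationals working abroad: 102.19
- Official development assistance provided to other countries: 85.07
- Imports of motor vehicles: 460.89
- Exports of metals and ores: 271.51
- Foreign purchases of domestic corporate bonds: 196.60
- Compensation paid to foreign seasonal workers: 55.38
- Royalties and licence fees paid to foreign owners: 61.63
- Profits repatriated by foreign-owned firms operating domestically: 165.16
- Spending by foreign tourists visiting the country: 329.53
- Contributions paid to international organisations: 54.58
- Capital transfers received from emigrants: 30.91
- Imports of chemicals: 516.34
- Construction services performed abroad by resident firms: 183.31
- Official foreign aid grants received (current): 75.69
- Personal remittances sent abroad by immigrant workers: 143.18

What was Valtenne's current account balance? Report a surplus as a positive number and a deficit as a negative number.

Goods: -460.89 + 271.51 - 516.34 + 851.15 = 145.43
Services: -61.63 + 329.53 + 183.31 = 451.21
Primary income: -55.38 - 165.16 = -220.54
Secondary income: -85.07 + 75.69 + 102.19 - 54.58 - 143.18 = -104.95
Current account = 145.43 + 451.21 + (-220.54) + (-104.95) = 271.15
(Excluded from the current account — financial account: foreign purchases of domestic corporate bonds 196.60; capital account: capital transfers received from emigrants 30.91.)

271.15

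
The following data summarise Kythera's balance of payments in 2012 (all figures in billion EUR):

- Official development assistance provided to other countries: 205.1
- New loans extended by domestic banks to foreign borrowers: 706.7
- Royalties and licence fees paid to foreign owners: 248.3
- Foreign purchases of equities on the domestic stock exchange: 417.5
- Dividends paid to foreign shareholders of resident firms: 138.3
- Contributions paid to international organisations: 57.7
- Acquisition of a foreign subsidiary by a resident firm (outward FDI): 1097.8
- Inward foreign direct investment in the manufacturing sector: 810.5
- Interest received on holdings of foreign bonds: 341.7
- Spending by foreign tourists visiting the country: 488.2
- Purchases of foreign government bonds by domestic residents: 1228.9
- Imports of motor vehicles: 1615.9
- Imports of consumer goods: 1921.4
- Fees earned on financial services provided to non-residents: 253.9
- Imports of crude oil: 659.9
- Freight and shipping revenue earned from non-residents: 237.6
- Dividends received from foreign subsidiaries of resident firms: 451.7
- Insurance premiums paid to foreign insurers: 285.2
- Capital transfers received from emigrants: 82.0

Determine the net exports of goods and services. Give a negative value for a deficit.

Goods: -1615.9 - 659.9 - 1921.4 = -4197.2
Services: -248.3 + 237.6 - 285.2 + 488.2 + 253.9 = 446.2
Trade balance = -4197.2 + 446.2 = -3751.0
(Excluded from the trade balance — secondary income: official development assistance provided to other countries 205.1, contributions paid to international organisations 57.7; financial account: new loans extended by domestic banks to foreign borrowers 706.7, foreign purchases of equities on the domestic stock exchange 417.5, acquisition of a foreign subsidiary by a resident firm (outward FDI) 1097.8, inward foreign direct investment in the manufacturing sector 810.5, purchases of foreign government bonds by domestic residents 1228.9; primary income: dividends paid to foreign shareholders of resident firms 138.3, interest received on holdings of foreign bonds 341.7, dividends received from foreign subsidiaries of resident firms 451.7; capital account: capital transfers received from emigrants 82.0.)

-3751.0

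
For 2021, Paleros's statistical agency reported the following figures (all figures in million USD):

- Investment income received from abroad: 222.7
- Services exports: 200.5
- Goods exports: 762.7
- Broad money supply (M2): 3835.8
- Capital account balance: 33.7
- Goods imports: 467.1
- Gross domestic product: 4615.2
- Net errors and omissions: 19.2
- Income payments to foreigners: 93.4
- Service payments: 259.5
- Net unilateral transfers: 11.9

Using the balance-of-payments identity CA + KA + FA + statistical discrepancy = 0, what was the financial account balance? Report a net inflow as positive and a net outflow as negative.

Goods balance = 762.7 - 467.1 = 295.6
Services balance = 200.5 - 259.5 = -59.0
Trade balance (goods + services) = 295.6 + (-59.0) = 236.6
Net primary income = 222.7 - 93.4 = 129.3
Net secondary income = 11.9
Current account = 236.6 + 129.3 + 11.9 = 377.8
Financial account = -(377.8 + 33.7 + 19.2) = -430.7

-430.7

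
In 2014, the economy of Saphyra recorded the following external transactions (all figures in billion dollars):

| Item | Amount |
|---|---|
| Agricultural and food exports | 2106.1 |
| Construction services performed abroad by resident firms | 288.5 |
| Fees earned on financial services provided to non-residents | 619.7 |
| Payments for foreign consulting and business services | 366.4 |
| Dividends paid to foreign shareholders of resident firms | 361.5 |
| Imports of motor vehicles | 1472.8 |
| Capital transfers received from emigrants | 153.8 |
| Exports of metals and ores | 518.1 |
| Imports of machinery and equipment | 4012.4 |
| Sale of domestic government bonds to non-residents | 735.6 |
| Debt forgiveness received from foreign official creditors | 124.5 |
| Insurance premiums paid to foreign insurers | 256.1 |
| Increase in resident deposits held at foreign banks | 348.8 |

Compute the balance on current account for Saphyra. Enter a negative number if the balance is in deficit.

-2936.8

Goods: 518.1 - 1472.8 + 2106.1 - 4012.4 = -2861.0
Services: -256.1 + 619.7 - 366.4 + 288.5 = 285.7
Primary income: -361.5
Current account = (-2861.0) + 285.7 + (-361.5) = -2936.8
(Excluded from the current account — capital account: capital transfers received from emigrants 153.8, debt forgiveness received from foreign official creditors 124.5; financial account: sale of domestic government bonds to non-residents 735.6, increase in resident deposits held at foreign banks 348.8.)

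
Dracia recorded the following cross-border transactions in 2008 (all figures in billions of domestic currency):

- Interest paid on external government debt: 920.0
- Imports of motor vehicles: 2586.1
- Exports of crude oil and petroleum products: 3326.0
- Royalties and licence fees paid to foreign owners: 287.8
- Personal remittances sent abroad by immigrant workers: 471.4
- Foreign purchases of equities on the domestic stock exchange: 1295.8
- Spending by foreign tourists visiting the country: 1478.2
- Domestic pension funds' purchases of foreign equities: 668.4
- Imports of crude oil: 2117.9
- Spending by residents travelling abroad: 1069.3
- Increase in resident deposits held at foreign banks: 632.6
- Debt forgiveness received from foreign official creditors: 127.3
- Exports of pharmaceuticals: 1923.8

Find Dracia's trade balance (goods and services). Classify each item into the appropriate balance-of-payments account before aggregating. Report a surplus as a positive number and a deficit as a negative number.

666.9

Goods: 3326.0 - 2586.1 - 2117.9 + 1923.8 = 545.8
Services: -287.8 - 1069.3 + 1478.2 = 121.1
Trade balance = 545.8 + 121.1 = 666.9
(Excluded from the trade balance — primary income: interest paid on external government debt 920.0; secondary income: personal remittances sent abroad by immigrant workers 471.4; financial account: foreign purchases of equities on the domestic stock exchange 1295.8, domestic pension funds' purchases of foreign equities 668.4, increase in resident deposits held at foreign banks 632.6; capital account: debt forgiveness received from foreign official creditors 127.3.)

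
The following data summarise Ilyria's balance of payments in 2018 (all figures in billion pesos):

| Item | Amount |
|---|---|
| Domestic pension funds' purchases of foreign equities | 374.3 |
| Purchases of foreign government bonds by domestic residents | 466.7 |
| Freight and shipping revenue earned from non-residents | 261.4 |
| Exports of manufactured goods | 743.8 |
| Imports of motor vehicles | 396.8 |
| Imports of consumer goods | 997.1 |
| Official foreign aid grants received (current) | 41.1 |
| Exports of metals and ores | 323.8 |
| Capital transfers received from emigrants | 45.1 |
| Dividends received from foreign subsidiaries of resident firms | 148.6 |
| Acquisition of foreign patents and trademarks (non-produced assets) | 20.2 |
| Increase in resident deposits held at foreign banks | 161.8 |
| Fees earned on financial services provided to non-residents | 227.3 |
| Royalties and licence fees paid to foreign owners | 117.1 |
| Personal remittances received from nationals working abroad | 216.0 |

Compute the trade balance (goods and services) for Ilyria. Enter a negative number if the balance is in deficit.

45.3

Goods: -396.8 + 323.8 + 743.8 - 997.1 = -326.3
Services: 227.3 + 261.4 - 117.1 = 371.6
Trade balance = -326.3 + 371.6 = 45.3
(Excluded from the trade balance — financial account: domestic pension funds' purchases of foreign equities 374.3, purchases of foreign government bonds by domestic residents 466.7, increase in resident deposits held at foreign banks 161.8; secondary income: official foreign aid grants received (current) 41.1, personal remittances received from nationals working abroad 216.0; capital account: capital transfers received from emigrants 45.1, acquisition of foreign patents and trademarks (non-produced assets) 20.2; primary income: dividends received from foreign subsidiaries of resident firms 148.6.)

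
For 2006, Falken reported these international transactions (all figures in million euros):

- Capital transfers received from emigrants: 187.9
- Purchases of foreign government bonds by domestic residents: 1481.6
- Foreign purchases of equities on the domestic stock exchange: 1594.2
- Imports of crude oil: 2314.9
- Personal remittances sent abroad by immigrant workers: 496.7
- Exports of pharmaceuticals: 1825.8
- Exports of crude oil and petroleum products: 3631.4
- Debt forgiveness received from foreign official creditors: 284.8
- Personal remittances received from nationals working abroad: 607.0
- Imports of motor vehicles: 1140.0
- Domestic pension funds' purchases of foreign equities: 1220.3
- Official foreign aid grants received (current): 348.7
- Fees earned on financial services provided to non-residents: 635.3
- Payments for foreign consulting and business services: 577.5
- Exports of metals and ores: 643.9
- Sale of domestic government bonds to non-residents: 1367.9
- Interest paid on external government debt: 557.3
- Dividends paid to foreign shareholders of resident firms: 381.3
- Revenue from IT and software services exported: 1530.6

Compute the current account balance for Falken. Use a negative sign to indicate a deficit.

3755.0

Goods: -2314.9 + 3631.4 + 643.9 - 1140.0 + 1825.8 = 2646.2
Services: -577.5 + 635.3 + 1530.6 = 1588.4
Primary income: -381.3 - 557.3 = -938.6
Secondary income: 607.0 - 496.7 + 348.7 = 459.0
Current account = 2646.2 + 1588.4 + (-938.6) + 459.0 = 3755.0
(Excluded from the current account — capital account: capital transfers received from emigrants 187.9, debt forgiveness received from foreign official creditors 284.8; financial account: purchases of foreign government bonds by domestic residents 1481.6, foreign purchases of equities on the domestic stock exchange 1594.2, domestic pension funds' purchases of foreign equities 1220.3, sale of domestic government bonds to non-residents 1367.9.)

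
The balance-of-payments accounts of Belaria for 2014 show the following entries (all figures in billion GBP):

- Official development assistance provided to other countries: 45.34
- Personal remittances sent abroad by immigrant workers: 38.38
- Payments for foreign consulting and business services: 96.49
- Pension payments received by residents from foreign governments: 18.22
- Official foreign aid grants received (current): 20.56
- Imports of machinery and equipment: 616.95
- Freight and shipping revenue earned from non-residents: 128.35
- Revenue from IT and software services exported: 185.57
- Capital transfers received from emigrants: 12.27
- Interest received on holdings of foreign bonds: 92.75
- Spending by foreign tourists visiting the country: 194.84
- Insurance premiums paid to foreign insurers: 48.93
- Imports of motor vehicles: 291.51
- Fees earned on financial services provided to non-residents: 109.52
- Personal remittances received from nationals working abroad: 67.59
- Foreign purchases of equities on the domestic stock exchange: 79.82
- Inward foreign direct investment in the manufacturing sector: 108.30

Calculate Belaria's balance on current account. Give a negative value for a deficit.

-320.20

Goods: -616.95 - 291.51 = -908.46
Services: 128.35 + 185.57 - 48.93 + 194.84 + 109.52 - 96.49 = 472.86
Primary income: 92.75
Secondary income: -38.38 + 20.56 - 45.34 + 67.59 + 18.22 = 22.65
Current account = (-908.46) + 472.86 + 92.75 + 22.65 = -320.20
(Excluded from the current account — capital account: capital transfers received from emigrants 12.27; financial account: foreign purchases of equities on the domestic stock exchange 79.82, inward foreign direct investment in the manufacturing sector 108.30.)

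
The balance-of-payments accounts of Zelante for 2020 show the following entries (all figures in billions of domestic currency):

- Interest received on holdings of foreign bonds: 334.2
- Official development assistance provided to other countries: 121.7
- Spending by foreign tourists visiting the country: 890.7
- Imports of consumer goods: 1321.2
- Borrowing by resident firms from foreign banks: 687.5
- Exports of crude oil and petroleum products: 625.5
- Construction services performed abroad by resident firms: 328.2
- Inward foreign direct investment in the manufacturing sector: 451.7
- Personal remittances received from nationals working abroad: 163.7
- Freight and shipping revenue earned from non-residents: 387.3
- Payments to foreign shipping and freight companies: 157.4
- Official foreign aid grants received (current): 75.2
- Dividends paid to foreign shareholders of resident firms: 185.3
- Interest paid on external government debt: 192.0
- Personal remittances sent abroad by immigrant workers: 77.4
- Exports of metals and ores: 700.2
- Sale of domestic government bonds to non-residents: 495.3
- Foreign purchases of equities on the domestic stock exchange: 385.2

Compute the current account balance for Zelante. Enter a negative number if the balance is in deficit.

1450.0

Goods: 700.2 + 625.5 - 1321.2 = 4.5
Services: 890.7 + 387.3 + 328.2 - 157.4 = 1448.8
Primary income: -185.3 + 334.2 - 192.0 = -43.1
Secondary income: -121.7 + 163.7 + 75.2 - 77.4 = 39.8
Current account = 4.5 + 1448.8 + (-43.1) + 39.8 = 1450.0
(Excluded from the current account — financial account: borrowing by resident firms from foreign banks 687.5, inward foreign direct investment in the manufacturing sector 451.7, sale of domestic government bonds to non-residents 495.3, foreign purchases of equities on the domestic stock exchange 385.2.)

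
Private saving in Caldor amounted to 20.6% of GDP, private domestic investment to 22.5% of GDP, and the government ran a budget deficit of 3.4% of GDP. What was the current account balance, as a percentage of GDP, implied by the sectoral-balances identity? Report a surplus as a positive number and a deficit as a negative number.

By the sectoral-balances identity, CA = (S_private - I) + (T - G).
Private balance = 20.6 - 22.5 = -1.9
Government balance (T - G) = -3.4
CA = -1.9 + (-3.4) = -5.3

-5.3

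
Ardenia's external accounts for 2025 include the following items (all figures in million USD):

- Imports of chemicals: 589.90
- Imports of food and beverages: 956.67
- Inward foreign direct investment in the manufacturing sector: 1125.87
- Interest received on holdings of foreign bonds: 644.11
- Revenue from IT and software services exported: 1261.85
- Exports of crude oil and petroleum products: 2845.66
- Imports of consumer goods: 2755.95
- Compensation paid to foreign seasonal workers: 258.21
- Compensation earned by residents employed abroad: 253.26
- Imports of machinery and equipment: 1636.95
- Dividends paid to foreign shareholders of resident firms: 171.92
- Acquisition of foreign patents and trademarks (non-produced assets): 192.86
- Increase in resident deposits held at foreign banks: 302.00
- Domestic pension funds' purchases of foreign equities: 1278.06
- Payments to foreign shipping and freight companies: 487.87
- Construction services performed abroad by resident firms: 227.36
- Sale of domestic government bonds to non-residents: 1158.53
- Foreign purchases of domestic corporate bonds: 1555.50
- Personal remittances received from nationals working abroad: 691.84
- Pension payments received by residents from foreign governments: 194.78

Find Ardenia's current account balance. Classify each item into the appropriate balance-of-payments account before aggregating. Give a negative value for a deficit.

Goods: 2845.66 - 589.90 - 1636.95 - 2755.95 - 956.67 = -3093.81
Services: 1261.85 - 487.87 + 227.36 = 1001.34
Primary income: 253.26 - 171.92 - 258.21 + 644.11 = 467.24
Secondary income: 194.78 + 691.84 = 886.62
Current account = (-3093.81) + 1001.34 + 467.24 + 886.62 = -738.61
(Excluded from the current account — financial account: inward foreign direct investment in the manufacturing sector 1125.87, increase in resident deposits held at foreign banks 302.00, domestic pension funds' purchases of foreign equities 1278.06, sale of domestic government bonds to non-residents 1158.53, foreign purchases of domestic corporate bonds 1555.50; capital account: acquisition of foreign patents and trademarks (non-produced assets) 192.86.)

-738.61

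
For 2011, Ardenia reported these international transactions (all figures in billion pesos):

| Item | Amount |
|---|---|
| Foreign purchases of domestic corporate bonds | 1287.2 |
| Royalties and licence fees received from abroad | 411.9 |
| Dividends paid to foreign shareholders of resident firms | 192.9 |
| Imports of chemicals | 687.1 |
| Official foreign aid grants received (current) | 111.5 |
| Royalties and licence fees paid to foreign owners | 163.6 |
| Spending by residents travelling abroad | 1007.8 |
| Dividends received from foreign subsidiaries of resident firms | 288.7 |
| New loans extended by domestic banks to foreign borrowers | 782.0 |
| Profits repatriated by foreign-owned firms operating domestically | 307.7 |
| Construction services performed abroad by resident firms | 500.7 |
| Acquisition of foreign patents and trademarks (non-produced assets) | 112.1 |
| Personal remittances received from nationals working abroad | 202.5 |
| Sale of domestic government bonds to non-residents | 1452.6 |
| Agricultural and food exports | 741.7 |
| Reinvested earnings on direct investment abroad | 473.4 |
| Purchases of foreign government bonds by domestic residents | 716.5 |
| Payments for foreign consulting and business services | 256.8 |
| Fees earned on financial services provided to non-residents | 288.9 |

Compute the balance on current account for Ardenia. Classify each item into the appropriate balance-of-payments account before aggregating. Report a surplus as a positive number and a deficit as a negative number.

403.4

Goods: -687.1 + 741.7 = 54.6
Services: -1007.8 + 411.9 - 163.6 + 288.9 + 500.7 - 256.8 = -226.7
Primary income: -307.7 - 192.9 + 288.7 + 473.4 = 261.5
Secondary income: 111.5 + 202.5 = 314.0
Current account = 54.6 + (-226.7) + 261.5 + 314.0 = 403.4
(Excluded from the current account — financial account: foreign purchases of domestic corporate bonds 1287.2, new loans extended by domestic banks to foreign borrowers 782.0, sale of domestic government bonds to non-residents 1452.6, purchases of foreign government bonds by domestic residents 716.5; capital account: acquisition of foreign patents and trademarks (non-produced assets) 112.1.)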